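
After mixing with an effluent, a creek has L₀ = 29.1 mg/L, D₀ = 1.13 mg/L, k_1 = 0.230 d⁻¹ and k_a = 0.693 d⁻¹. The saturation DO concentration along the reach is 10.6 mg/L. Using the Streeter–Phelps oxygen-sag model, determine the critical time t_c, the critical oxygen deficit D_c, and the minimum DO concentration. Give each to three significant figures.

t_c ≈ 2.21 d; D_c ≈ 5.81 mg/L; min DO ≈ 4.79 mg/L

At the critical point dD/dt = 0, so k_1 L₀ e^(−k_1 t) = k_a D. Substituting D(t) from the Streeter–Phelps equation and solving for t gives
t_c = ln[(k_a/k_1)(1 − D₀(k_a−k_1)/(k_1 L₀))] / (k_a−k_1).
Here k_a−k_1 = 0.4630 d⁻¹ and 1 − D₀(k_a−k_1)/(k_1 L₀) = 1 − 1.13×0.4630/(0.230×29.1) = 0.9218, so
t_c = ln(3.013 × 0.9218) / 0.4630 = 1.022 / 0.4630 = 2.206 d.
D_c = (k_1/k_a) L₀ e^(−k_1 t_c) = (0.230/0.693) × 29.1 × e^(−0.230×2.206) = 0.3319 × 29.1 × 0.6020 = 5.814 mg/L.
Minimum DO = C_s − D_c = 10.6 − 5.814 = 4.786 mg/L.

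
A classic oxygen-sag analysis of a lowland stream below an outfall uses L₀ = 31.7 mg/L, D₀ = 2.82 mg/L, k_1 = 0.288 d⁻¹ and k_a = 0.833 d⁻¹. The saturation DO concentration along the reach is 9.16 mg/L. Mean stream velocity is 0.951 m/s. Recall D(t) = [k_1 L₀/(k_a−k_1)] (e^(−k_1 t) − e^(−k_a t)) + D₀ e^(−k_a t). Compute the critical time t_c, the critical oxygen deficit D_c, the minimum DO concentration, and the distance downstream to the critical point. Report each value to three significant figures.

t_c ≈ 1.61 d; D_c ≈ 6.89 mg/L; min DO ≈ 2.27 mg/L; x_c ≈ 132 km

At the critical point dD/dt = 0, so k_1 L₀ e^(−k_1 t) = k_a D. Substituting D(t) from the Streeter–Phelps equation and solving for t gives
t_c = ln[(k_a/k_1)(1 − D₀(k_a−k_1)/(k_1 L₀))] / (k_a−k_1).
Here k_a−k_1 = 0.5450 d⁻¹ and 1 − D₀(k_a−k_1)/(k_1 L₀) = 1 − 2.82×0.5450/(0.288×31.7) = 0.8317, so
t_c = ln(2.892 × 0.8317) / 0.5450 = 0.8777 / 0.5450 = 1.611 d.
D_c = (k_1/k_a) L₀ e^(−k_1 t_c) = (0.288/0.833) × 31.7 × e^(−0.288×1.611) = 0.3457 × 31.7 × 0.6289 = 6.892 mg/L.
Minimum DO = C_s − D_c = 9.16 − 6.892 = 2.268 mg/L.
x_c = v t_c = 0.951 m/s × 1.611 d × 86400 s/d = 132300 m ≈ 132 km.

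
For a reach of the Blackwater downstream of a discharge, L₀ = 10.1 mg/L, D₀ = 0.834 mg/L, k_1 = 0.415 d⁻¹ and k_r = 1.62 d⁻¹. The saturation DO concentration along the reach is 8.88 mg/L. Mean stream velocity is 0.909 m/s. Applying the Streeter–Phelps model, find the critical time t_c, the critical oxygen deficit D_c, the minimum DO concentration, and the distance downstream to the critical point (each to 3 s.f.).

t_c = [1/(k_r−k_1)] ln[(k_r/k_1)(1 − D₀(k_r−k_1)/(k_1 L₀))]
= [1/(1.62−0.415)] ln[(1.62/0.415)(1 − 0.834×1.205/(0.415×10.1))]
= (1/1.205) ln[3.904 × 0.7602] = 0.8299 × ln(2.968) = 0.8299 × 1.088 = 0.9027 d.
D_c = (k_1/k_r) L₀ e^(−k_1 t_c) = (0.415/1.62) × 10.1 × e^(−0.415×0.9027) = 0.2562 × 10.1 × 0.6875 = 1.779 mg/L.
Minimum DO = C_s − D_c = 8.88 − 1.779 = 7.101 mg/L.
x_c = v t_c = 0.909 m/s × 0.9027 d × 86400 s/d = 70900 m ≈ 70.9 km.

t_c ≈ 0.903 d; D_c ≈ 1.78 mg/L; min DO ≈ 7.10 mg/L; x_c ≈ 70.9 km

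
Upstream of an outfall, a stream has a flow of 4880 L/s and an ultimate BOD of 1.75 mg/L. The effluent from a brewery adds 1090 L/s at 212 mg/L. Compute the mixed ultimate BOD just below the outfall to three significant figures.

Flow-weighted mixing: C = (Q_r C_r + Q_w C_w)/(Q_r + Q_w)
= (4880×1.75 + 1090×212)/(4880 + 1090) = 239600/5970 = 40.14 mg/L.

40.1 mg/L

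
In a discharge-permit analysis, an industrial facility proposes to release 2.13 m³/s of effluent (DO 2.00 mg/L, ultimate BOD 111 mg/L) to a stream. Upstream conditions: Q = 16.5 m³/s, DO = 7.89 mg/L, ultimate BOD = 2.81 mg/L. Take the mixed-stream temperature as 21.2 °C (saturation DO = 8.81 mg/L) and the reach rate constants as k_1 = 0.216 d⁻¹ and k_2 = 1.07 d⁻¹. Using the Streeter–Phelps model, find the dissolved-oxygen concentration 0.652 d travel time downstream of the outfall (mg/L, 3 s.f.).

Mixed DO = (16.5×7.89 + 2.13×2.00)/(16.5+2.13) = 134.4/18.63 = 7.217 mg/L.
Mixed L₀ = (16.5×2.81 + 2.13×111)/(18.63) = 282.8/18.63 = 15.18 mg/L.
Initial deficit D₀ = C_s − DO₀ = 8.81 − 7.217 = 1.593 mg/L.
D(0.652) = [0.216×15.18/(1.07−0.216)](e^(−0.216×0.652) − e^(−1.07×0.652)) + 1.593 e^(−1.07×0.652)
= 3.839 × (0.8686 − 0.4978) + 1.593 × 0.4978 = 2.217 mg/L.
DO = 8.81 − 2.217 = 6.593 mg/L.

DO ≈ 6.59 mg/L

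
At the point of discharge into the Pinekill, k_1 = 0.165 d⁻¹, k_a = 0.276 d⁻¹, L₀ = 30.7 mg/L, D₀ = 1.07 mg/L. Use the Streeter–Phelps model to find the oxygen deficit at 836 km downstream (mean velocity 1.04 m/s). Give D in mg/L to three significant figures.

D ≈ 6.41 mg/L

Travel time t = x/v = 836 km / (1.04 m/s) = 836000 m / 1.04 m/s = 803800 s = 9.304 d.
k_1 L₀/(k_a−k_1) = 0.165×30.7/(0.276−0.165) = 5.066/0.1110 = 45.64 mg/L.
e^(−k_1 t) = e^(−0.165×9.304) = 0.2154; e^(−k_a t) = e^(−0.276×9.304) = 0.07670.
D = 45.64 × (0.2154 − 0.07670) + 1.07 × 0.07670 = 6.331 + 0.08207 = 6.413 mg/L.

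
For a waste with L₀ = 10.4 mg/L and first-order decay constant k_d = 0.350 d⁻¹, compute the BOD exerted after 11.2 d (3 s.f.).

y_t = L₀(1 − e^(−k_d t)) = 10.4 × (1 − e^(−0.350×11.2))
= 10.4 × (1 − 0.01984) = 10.4 × 0.9802 = 10.19 mg/L.

y ≈ 10.2 mg/L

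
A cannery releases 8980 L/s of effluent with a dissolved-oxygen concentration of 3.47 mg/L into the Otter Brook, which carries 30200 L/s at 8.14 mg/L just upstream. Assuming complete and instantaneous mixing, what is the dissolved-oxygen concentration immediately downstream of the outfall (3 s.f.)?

Flow-weighted mixing: C = (Q_r C_r + Q_w C_w)/(Q_r + Q_w)
= (30200×8.14 + 8980×3.47)/(30200 + 8980) = 277000/39180 = 7.070 mg/L.

7.07 mg/L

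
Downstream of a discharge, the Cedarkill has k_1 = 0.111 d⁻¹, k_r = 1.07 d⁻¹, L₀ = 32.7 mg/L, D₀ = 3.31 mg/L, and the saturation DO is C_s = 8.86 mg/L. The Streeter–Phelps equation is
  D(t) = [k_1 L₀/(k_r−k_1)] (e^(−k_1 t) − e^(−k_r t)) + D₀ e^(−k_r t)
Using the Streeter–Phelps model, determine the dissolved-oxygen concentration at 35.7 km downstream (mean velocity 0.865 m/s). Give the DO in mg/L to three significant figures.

Travel time t = x/v = 35.7 km / (0.865 m/s) = 35700 m / 0.865 m/s = 41270 s = 0.4777 d.
k_1 L₀/(k_r−k_1) = 0.111×32.7/(1.07−0.111) = 3.630/0.9590 = 3.785 mg/L.
e^(−k_1 t) = e^(−0.111×0.4777) = 0.9484; e^(−k_r t) = e^(−1.07×0.4777) = 0.5998.
D = 3.785 × (0.9484 − 0.5998) + 3.31 × 0.5998 = 1.319 + 1.985 = 3.305 mg/L.
DO = C_s − D = 8.86 − 3.305 = 5.555 mg/L.

DO ≈ 5.56 mg/L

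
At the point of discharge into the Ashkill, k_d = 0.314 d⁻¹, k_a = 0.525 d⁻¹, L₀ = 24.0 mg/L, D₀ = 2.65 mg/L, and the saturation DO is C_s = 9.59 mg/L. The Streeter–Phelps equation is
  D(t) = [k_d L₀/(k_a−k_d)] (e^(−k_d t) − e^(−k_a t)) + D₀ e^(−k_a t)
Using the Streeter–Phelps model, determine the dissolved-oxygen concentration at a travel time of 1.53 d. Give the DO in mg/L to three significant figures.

k_d L₀/(k_a−k_d) = 0.314×24.0/(0.525−0.314) = 7.536/0.2110 = 35.72 mg/L.
e^(−k_d t) = e^(−0.314×1.530) = 0.6185; e^(−k_a t) = e^(−0.525×1.530) = 0.4479.
D = 35.72 × (0.6185 − 0.4479) + 2.65 × 0.4479 = 6.095 + 1.187 = 7.282 mg/L.
DO = C_s − D = 9.59 − 7.282 = 2.308 mg/L.

DO ≈ 2.31 mg/L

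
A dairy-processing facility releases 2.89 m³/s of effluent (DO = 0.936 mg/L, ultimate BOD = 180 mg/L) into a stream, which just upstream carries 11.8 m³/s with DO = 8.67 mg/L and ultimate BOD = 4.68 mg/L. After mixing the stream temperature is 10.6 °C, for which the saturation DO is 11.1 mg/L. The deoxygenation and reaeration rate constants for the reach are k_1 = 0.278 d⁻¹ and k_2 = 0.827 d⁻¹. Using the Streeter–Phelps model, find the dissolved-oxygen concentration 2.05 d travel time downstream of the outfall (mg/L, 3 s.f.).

DO ≈ 2.80 mg/L

Mixed DO = (11.8×8.67 + 2.89×0.936)/(11.8+2.89) = 105.0/14.69 = 7.148 mg/L.
Mixed L₀ = (11.8×4.68 + 2.89×180)/(14.69) = 575.4/14.69 = 39.17 mg/L.
Initial deficit D₀ = C_s − DO₀ = 11.1 − 7.148 = 3.952 mg/L.
D(2.05) = [0.278×39.17/(0.827−0.278)](e^(−0.278×2.05) − e^(−0.827×2.05)) + 3.952 e^(−0.827×2.05)
= 19.84 × (0.5656 − 0.1835) + 3.952 × 0.1835 = 8.303 mg/L.
DO = 11.1 − 8.303 = 2.797 mg/L.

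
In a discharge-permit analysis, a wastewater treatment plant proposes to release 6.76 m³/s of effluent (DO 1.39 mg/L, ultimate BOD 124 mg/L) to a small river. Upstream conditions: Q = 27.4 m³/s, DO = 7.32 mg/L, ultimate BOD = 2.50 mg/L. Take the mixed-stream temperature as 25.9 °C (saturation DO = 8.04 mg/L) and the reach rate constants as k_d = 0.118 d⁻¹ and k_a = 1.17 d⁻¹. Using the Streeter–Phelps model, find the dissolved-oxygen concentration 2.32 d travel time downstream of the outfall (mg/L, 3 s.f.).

DO ≈ 5.85 mg/L

Mixed DO = (27.4×7.32 + 6.76×1.39)/(27.4+6.76) = 210.0/34.16 = 6.146 mg/L.
Mixed L₀ = (27.4×2.50 + 6.76×124)/(34.16) = 906.7/34.16 = 26.54 mg/L.
Initial deficit D₀ = C_s − DO₀ = 8.04 − 6.146 = 1.894 mg/L.
D(2.32) = [0.118×26.54/(1.17−0.118)](e^(−0.118×2.32) − e^(−1.17×2.32)) + 1.894 e^(−1.17×2.32)
= 2.977 × (0.7605 − 0.06624) + 1.894 × 0.06624 = 2.193 mg/L.
DO = 8.04 − 2.193 = 5.847 mg/L.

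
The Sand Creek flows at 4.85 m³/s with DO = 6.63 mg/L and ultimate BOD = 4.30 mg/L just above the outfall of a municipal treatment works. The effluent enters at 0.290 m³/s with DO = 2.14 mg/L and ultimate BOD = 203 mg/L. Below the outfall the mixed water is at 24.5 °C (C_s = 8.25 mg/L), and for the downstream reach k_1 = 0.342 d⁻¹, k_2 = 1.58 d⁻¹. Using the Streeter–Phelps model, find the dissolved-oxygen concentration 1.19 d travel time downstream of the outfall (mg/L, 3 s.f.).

Mixed DO = (4.85×6.63 + 0.290×2.14)/(4.85+0.290) = 32.78/5.140 = 6.377 mg/L.
Mixed L₀ = (4.85×4.30 + 0.290×203)/(5.140) = 79.72/5.140 = 15.51 mg/L.
Initial deficit D₀ = C_s − DO₀ = 8.25 − 6.377 = 1.873 mg/L.
D(1.19) = [0.342×15.51/(1.58−0.342)](e^(−0.342×1.19) − e^(−1.58×1.19)) + 1.873 e^(−1.58×1.19)
= 4.285 × (0.6657 − 0.1526) + 1.873 × 0.1526 = 2.484 mg/L.
DO = 8.25 − 2.484 = 5.766 mg/L.

DO ≈ 5.77 mg/L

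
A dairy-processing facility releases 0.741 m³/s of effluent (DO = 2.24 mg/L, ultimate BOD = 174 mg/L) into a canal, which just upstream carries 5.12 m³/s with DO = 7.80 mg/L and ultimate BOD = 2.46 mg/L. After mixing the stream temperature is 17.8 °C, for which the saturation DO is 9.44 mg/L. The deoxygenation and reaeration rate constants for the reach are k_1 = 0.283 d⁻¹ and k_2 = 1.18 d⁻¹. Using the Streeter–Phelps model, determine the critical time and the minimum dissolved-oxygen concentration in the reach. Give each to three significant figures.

t_c ≈ 1.18 d; minimum DO ≈ 5.30 mg/L

Mixed DO = (5.12×7.80 + 0.741×2.24)/(5.12+0.741) = 41.60/5.861 = 7.097 mg/L.
Mixed L₀ = (5.12×2.46 + 0.741×174)/(5.861) = 141.5/5.861 = 24.15 mg/L.
Initial deficit D₀ = C_s − DO₀ = 9.44 − 7.097 = 2.343 mg/L.
t_c = (1/0.8970) ln[(1.18/0.283)(1 − 2.343×0.8970/(0.283×24.15))] = 1.115 × ln(2.887) = 1.182 d.
D_c = (0.283/1.18) × 24.15 × e^(−0.283×1.182) = 0.2398 × 24.15 × 0.7157 = 4.145 mg/L.
Minimum DO = 9.44 − 4.145 = 5.295 mg/L.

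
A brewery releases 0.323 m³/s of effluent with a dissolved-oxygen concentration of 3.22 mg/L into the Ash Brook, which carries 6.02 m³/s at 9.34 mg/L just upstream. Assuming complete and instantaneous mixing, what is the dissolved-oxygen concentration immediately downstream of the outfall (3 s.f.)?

9.03 mg/L

Flow-weighted mixing: C = (Q_r C_r + Q_w C_w)/(Q_r + Q_w)
= (6.02×9.34 + 0.323×3.22)/(6.02 + 0.323) = 57.27/6.343 = 9.028 mg/L.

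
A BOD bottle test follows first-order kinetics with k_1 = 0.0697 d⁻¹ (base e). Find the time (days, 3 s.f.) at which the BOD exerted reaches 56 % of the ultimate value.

t ≈ 11.8 d

y/L₀ = 1 − e^(−k_1 t) = 0.56 ⇒ e^(−k_1 t) = 0.440
t = −ln(0.440) / 0.0697 = 0.8210 / 0.0697 = 11.78 d.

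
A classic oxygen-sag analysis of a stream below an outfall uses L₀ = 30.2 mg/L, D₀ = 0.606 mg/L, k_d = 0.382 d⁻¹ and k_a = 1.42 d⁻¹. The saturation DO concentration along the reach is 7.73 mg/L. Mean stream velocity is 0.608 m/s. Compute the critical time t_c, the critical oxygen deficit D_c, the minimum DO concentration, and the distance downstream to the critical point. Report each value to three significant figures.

With k_a/k_d = 3.717 and 1 − D₀(k_a−k_d)/(k_d L₀) = 0.9455,
t_c = ln(3.717 × 0.9455) / (1.42 − 0.382) = ln(3.515) / 1.038 = 1.257/1.038 = 1.211 d.
D_c = (k_d/k_a) L₀ e^(−k_d t_c) = (0.382/1.42) × 30.2 × e^(−0.382×1.211) = 0.2690 × 30.2 × 0.6297 = 5.116 mg/L.
Minimum DO = C_s − D_c = 7.73 − 5.116 = 2.614 mg/L.
x_c = v t_c = 0.608 m/s × 1.211 d × 86400 s/d = 63610 m ≈ 63.6 km.

t_c ≈ 1.21 d; D_c ≈ 5.12 mg/L; min DO ≈ 2.61 mg/L; x_c ≈ 63.6 km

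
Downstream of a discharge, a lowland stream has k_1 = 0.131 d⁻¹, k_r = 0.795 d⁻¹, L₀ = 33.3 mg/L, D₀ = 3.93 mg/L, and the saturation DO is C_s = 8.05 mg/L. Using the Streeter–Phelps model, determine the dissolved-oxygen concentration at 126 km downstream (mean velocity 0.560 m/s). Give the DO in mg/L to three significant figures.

Travel time t = x/v = 126 km / (0.560 m/s) = 126000 m / 0.560 m/s = 225000 s = 2.604 d.
k_1 L₀/(k_r−k_1) = 0.131×33.3/(0.795−0.131) = 4.362/0.6640 = 6.570 mg/L.
e^(−k_1 t) = e^(−0.131×2.604) = 0.7110; e^(−k_r t) = e^(−0.795×2.604) = 0.1261.
D = 6.570 × (0.7110 − 0.1261) + 3.93 × 0.1261 = 3.842 + 0.4958 = 4.338 mg/L.
DO = C_s − D = 8.05 − 4.338 = 3.712 mg/L.

DO ≈ 3.71 mg/L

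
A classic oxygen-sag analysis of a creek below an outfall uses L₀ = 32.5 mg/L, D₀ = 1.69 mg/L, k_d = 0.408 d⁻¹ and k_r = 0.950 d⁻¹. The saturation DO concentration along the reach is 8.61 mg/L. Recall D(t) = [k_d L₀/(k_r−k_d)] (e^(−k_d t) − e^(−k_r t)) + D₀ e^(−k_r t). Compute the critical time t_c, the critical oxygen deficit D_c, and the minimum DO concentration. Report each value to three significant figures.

At the critical point dD/dt = 0, so k_d L₀ e^(−k_d t) = k_r D. Substituting D(t) from the Streeter–Phelps equation and solving for t gives
t_c = ln[(k_r/k_d)(1 − D₀(k_r−k_d)/(k_d L₀))] / (k_r−k_d).
Here k_r−k_d = 0.5420 d⁻¹ and 1 − D₀(k_r−k_d)/(k_d L₀) = 1 − 1.69×0.5420/(0.408×32.5) = 0.9309, so
t_c = ln(2.328 × 0.9309) / 0.5420 = 0.7736 / 0.5420 = 1.427 d.
D_c = (k_d/k_r) L₀ e^(−k_d t_c) = (0.408/0.950) × 32.5 × e^(−0.408×1.427) = 0.4295 × 32.5 × 0.5586 = 7.797 mg/L.
Minimum DO = C_s − D_c = 8.61 − 7.797 = 0.8134 mg/L.

t_c ≈ 1.43 d; D_c ≈ 7.80 mg/L; min DO ≈ 0.813 mg/L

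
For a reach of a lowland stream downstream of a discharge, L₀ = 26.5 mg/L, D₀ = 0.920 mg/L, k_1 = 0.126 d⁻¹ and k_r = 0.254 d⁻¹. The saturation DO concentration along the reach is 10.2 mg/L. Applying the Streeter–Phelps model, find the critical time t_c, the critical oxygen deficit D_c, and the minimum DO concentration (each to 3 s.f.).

At the critical point dD/dt = 0, so k_1 L₀ e^(−k_1 t) = k_r D. Substituting D(t) from the Streeter–Phelps equation and solving for t gives
t_c = ln[(k_r/k_1)(1 − D₀(k_r−k_1)/(k_1 L₀))] / (k_r−k_1).
Here k_r−k_1 = 0.1280 d⁻¹ and 1 − D₀(k_r−k_1)/(k_1 L₀) = 1 − 0.920×0.1280/(0.126×26.5) = 0.9647, so
t_c = ln(2.016 × 0.9647) / 0.1280 = 0.6651 / 0.1280 = 5.196 d.
L(t_c) = L₀ e^(−k_1 t_c) = 26.5 × 0.5196 = 13.77 mg/L, and at the critical point k_r D_c = k_1 L, so D_c = (0.126/0.254) × 13.77 = 6.830 mg/L.
Minimum DO = C_s − D_c = 10.2 − 6.830 = 3.370 mg/L.

t_c ≈ 5.20 d; D_c ≈ 6.83 mg/L; min DO ≈ 3.37 mg/L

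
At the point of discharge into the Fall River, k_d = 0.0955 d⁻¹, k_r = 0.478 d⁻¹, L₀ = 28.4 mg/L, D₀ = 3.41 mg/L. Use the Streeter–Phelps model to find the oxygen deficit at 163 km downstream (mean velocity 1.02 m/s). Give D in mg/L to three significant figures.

Travel time t = x/v = 163 km / (1.02 m/s) = 163000 m / 1.02 m/s = 159800 s = 1.850 d.
k_d L₀/(k_r−k_d) = 0.0955×28.4/(0.478−0.0955) = 2.712/0.3825 = 7.091 mg/L.
e^(−k_d t) = e^(−0.0955×1.850) = 0.8381; e^(−k_r t) = e^(−0.478×1.850) = 0.4131.
D = 7.091 × (0.8381 − 0.4131) + 3.41 × 0.4131 = 3.014 + 1.409 = 4.422 mg/L.

D ≈ 4.42 mg/L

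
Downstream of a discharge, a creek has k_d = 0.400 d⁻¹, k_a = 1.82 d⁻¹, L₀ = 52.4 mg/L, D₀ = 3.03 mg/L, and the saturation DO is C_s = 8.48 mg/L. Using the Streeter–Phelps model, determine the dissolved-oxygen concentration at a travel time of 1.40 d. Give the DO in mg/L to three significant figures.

DO ≈ 0.966 mg/L

k_d L₀/(k_a−k_d) = 0.400×52.4/(1.82−0.400) = 20.96/1.420 = 14.76 mg/L.
e^(−k_d t) = e^(−0.400×1.400) = 0.5712; e^(−k_a t) = e^(−1.82×1.400) = 0.07824.
D = 14.76 × (0.5712 − 0.07824) + 3.03 × 0.07824 = 7.277 + 0.2371 = 7.514 mg/L.
DO = C_s − D = 8.48 − 7.514 = 0.9664 mg/L.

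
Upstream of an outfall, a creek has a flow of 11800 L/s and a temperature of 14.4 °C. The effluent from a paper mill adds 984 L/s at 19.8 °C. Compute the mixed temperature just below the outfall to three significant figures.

Flow-weighted mixing: C = (Q_r C_r + Q_w C_w)/(Q_r + Q_w)
= (11800×14.4 + 984×19.8)/(11800 + 984) = 189400/12780 = 14.82 °C.

14.8 °C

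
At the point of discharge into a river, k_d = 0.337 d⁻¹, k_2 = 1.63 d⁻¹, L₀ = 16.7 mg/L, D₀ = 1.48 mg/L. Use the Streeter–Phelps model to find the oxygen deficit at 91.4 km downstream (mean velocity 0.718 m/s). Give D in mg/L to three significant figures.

D ≈ 2.39 mg/L

Travel time t = x/v = 91.4 km / (0.718 m/s) = 91400 m / 0.718 m/s = 127300 s = 1.473 d.
k_d L₀/(k_2−k_d) = 0.337×16.7/(1.63−0.337) = 5.628/1.293 = 4.353 mg/L.
e^(−k_d t) = e^(−0.337×1.473) = 0.6086; e^(−k_2 t) = e^(−1.63×1.473) = 0.09058.
D = 4.353 × (0.6086 − 0.09058) + 1.48 × 0.09058 = 2.255 + 0.1341 = 2.389 mg/L.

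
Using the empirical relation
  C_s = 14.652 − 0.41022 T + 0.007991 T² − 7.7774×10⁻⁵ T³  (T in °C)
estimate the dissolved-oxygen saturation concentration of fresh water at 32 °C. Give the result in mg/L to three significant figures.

C_s = 14.652 − 0.41022×32 + 0.007991×32² − 7.7774×10⁻⁵×32³ = 7.159 mg/L.

C_s ≈ 7.16 mg/L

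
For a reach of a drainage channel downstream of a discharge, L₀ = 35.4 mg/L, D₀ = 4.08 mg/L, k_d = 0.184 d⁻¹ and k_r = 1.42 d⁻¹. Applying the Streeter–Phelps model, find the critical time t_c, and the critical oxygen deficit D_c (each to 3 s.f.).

With k_r/k_d = 7.717 and 1 − D₀(k_r−k_d)/(k_d L₀) = 0.2258,
t_c = ln(7.717 × 0.2258) / (1.42 − 0.184) = ln(1.743) / 1.236 = 0.5553/1.236 = 0.4493 d.
D_c = (k_d/k_r) L₀ e^(−k_d t_c) = (0.184/1.42) × 35.4 × e^(−0.184×0.4493) = 0.1296 × 35.4 × 0.9207 = 4.223 mg/L.

t_c ≈ 0.449 d; D_c ≈ 4.22 mg/L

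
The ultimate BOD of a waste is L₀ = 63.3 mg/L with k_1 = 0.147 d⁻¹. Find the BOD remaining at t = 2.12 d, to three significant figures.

L_t = L₀ e^(−k_1 t) = 63.3 × e^(−0.147×2.12) = 63.3 × 0.7322 = 46.35 mg/L.

L ≈ 46.4 mg/L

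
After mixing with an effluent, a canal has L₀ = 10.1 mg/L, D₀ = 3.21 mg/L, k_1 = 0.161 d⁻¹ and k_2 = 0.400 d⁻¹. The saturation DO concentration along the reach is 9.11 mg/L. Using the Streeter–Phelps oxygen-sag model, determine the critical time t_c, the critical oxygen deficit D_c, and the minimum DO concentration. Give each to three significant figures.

At the critical point dD/dt = 0, so k_1 L₀ e^(−k_1 t) = k_2 D. Substituting D(t) from the Streeter–Phelps equation and solving for t gives
t_c = ln[(k_2/k_1)(1 − D₀(k_2−k_1)/(k_1 L₀))] / (k_2−k_1).
Here k_2−k_1 = 0.2390 d⁻¹ and 1 − D₀(k_2−k_1)/(k_1 L₀) = 1 − 3.21×0.2390/(0.161×10.1) = 0.5282, so
t_c = ln(2.484 × 0.5282) / 0.2390 = 0.2718 / 0.2390 = 1.137 d.
D_c = (k_1/k_2) L₀ e^(−k_1 t_c) = (0.161/0.400) × 10.1 × e^(−0.161×1.137) = 0.4025 × 10.1 × 0.8327 = 3.385 mg/L.
Minimum DO = C_s − D_c = 9.11 − 3.385 = 5.725 mg/L.

t_c ≈ 1.14 d; D_c ≈ 3.39 mg/L; min DO ≈ 5.72 mg/L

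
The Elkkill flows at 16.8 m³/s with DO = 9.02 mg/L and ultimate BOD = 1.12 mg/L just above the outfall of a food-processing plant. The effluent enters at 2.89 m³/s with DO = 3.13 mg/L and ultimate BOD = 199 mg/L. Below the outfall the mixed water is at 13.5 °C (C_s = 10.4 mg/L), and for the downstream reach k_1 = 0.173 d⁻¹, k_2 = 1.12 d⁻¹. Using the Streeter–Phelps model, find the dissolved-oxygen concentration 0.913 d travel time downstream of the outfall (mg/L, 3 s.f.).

Mixed DO = (16.8×9.02 + 2.89×3.13)/(16.8+2.89) = 160.6/19.69 = 8.155 mg/L.
Mixed L₀ = (16.8×1.12 + 2.89×199)/(19.69) = 593.9/19.69 = 30.16 mg/L.
Initial deficit D₀ = C_s − DO₀ = 10.4 − 8.155 = 2.245 mg/L.
D(0.913) = [0.173×30.16/(1.12−0.173)](e^(−0.173×0.913) − e^(−1.12×0.913)) + 2.245 e^(−1.12×0.913)
= 5.510 × (0.8539 − 0.3597) + 2.245 × 0.3597 = 3.531 mg/L.
DO = 10.4 − 3.531 = 6.869 mg/L.

DO ≈ 6.87 mg/L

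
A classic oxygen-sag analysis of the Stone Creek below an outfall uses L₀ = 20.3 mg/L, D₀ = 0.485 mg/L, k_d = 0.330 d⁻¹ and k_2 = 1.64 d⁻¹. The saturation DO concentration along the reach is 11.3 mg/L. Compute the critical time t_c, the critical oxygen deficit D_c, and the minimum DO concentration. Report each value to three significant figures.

With k_2/k_d = 4.970 and 1 − D₀(k_2−k_d)/(k_d L₀) = 0.9052,
t_c = ln(4.970 × 0.9052) / (1.64 − 0.330) = ln(4.498) / 1.310 = 1.504/1.310 = 1.148 d.
D_c = (k_d/k_2) L₀ e^(−k_d t_c) = (0.330/1.64) × 20.3 × e^(−0.330×1.148) = 0.2012 × 20.3 × 0.6847 = 2.797 mg/L.
Minimum DO = C_s − D_c = 11.3 − 2.797 = 8.503 mg/L.

t_c ≈ 1.15 d; D_c ≈ 2.80 mg/L; min DO ≈ 8.50 mg/L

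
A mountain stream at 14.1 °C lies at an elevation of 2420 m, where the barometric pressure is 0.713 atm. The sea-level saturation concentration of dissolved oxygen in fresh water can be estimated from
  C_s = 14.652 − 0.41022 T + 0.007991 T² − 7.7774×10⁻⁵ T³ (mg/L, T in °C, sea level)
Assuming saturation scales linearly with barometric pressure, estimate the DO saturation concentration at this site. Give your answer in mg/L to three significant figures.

C_s ≈ 7.30 mg/L

At sea level: C_s = 14.652 − 0.41022×14.1 + 0.007991×14.1² − 7.7774×10⁻⁵×14.1³ = 10.24 mg/L.
Pressure correction: C_s' = 10.24 × 0.713 = 7.300 mg/L.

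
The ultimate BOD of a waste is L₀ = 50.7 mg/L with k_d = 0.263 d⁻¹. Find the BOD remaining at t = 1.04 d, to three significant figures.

L_t = L₀ e^(−k_d t) = 50.7 × e^(−0.263×1.04) = 50.7 × 0.7607 = 38.57 mg/L.

L ≈ 38.6 mg/L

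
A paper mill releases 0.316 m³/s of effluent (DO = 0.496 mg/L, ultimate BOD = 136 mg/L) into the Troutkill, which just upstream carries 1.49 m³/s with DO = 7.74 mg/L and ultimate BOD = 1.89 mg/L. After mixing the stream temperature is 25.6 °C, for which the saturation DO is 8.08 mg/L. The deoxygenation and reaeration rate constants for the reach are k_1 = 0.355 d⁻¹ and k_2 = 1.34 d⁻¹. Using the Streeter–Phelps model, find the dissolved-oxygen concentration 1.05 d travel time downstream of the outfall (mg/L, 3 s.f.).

DO ≈ 3.63 mg/L

Mixed DO = (1.49×7.74 + 0.316×0.496)/(1.49+0.316) = 11.69/1.806 = 6.473 mg/L.
Mixed L₀ = (1.49×1.89 + 0.316×136)/(1.806) = 45.79/1.806 = 25.36 mg/L.
Initial deficit D₀ = C_s − DO₀ = 8.08 − 6.473 = 1.607 mg/L.
D(1.05) = [0.355×25.36/(1.34−0.355)](e^(−0.355×1.05) − e^(−1.34×1.05)) + 1.607 e^(−1.34×1.05)
= 9.138 × (0.6888 − 0.2449) + 1.607 × 0.2449 = 4.451 mg/L.
DO = 8.08 − 4.451 = 3.629 mg/L.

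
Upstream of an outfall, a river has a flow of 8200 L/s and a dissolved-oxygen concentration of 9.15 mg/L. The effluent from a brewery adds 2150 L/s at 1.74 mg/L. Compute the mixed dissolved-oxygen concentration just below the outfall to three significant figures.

7.61 mg/L

Flow-weighted mixing: C = (Q_r C_r + Q_w C_w)/(Q_r + Q_w)
= (8200×9.15 + 2150×1.74)/(8200 + 2150) = 78770/10350 = 7.611 mg/L.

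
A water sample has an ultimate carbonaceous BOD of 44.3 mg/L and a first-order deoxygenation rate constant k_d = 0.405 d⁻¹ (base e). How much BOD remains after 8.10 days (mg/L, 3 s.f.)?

L_t = L₀ e^(−k_d t) = 44.3 × e^(−0.405×8.10) = 44.3 × 0.03761 = 1.666 mg/L.

L ≈ 1.67 mg/L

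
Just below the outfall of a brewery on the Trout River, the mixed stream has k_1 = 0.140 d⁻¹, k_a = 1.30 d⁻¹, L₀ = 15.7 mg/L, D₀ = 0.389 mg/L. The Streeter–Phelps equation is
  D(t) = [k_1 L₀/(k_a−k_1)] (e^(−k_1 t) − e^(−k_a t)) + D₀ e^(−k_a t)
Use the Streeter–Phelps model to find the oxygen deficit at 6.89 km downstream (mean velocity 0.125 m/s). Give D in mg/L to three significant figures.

Travel time t = x/v = 6.89 km / (0.125 m/s) = 6890 m / 0.125 m/s = 55120 s = 0.6380 d.
k_1 L₀/(k_a−k_1) = 0.140×15.7/(1.30−0.140) = 2.198/1.160 = 1.895 mg/L.
e^(−k_1 t) = e^(−0.140×0.6380) = 0.9146; e^(−k_a t) = e^(−1.30×0.6380) = 0.4363.
D = 1.895 × (0.9146 − 0.4363) + 0.389 × 0.4363 = 0.9062 + 0.1697 = 1.076 mg/L.

D ≈ 1.08 mg/L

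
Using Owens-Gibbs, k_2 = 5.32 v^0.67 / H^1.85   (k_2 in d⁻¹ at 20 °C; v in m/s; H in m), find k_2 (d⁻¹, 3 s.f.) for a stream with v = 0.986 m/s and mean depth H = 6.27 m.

k_2 = 5.32 × 0.986^0.67 / 6.27^1.85 = 5.32 × 0.9906 / 29.85 = 0.1765 d⁻¹.

k_2 ≈ 0.177 d⁻¹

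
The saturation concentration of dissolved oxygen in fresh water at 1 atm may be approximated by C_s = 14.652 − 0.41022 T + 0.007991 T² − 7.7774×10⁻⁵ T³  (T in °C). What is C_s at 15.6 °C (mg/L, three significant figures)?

C_s ≈ 9.90 mg/L

C_s = 14.652 − 0.41022×15.6 + 0.007991×15.6² − 7.7774×10⁻⁵×15.6³ = 9.902 mg/L.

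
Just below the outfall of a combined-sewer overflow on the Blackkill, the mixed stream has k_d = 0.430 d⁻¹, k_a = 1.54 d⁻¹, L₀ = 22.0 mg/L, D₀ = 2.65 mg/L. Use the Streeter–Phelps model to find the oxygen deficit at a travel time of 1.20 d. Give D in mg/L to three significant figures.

D ≈ 4.16 mg/L

k_d L₀/(k_a−k_d) = 0.430×22.0/(1.54−0.430) = 9.460/1.110 = 8.523 mg/L.
e^(−k_d t) = e^(−0.430×1.200) = 0.5969; e^(−k_a t) = e^(−1.54×1.200) = 0.1576.
D = 8.523 × (0.5969 − 0.1576) + 2.65 × 0.1576 = 3.744 + 0.4175 = 4.162 mg/L.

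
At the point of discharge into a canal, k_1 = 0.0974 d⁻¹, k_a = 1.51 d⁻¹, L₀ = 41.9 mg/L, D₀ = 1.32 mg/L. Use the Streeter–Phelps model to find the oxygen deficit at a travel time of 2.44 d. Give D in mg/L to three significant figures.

D ≈ 2.24 mg/L

k_1 L₀/(k_a−k_1) = 0.0974×41.9/(1.51−0.0974) = 4.081/1.413 = 2.889 mg/L.
e^(−k_1 t) = e^(−0.0974×2.440) = 0.7885; e^(−k_a t) = e^(−1.51×2.440) = 0.02511.
D = 2.889 × (0.7885 − 0.02511) + 1.32 × 0.02511 = 2.205 + 0.03315 = 2.239 mg/L.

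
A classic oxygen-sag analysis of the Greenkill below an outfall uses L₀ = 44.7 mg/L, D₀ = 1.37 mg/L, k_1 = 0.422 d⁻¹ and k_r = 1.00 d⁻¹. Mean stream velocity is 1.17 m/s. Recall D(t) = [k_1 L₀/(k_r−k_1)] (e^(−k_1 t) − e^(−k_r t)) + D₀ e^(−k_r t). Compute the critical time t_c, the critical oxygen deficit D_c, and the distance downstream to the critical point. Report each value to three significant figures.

t_c ≈ 1.42 d; D_c ≈ 10.4 mg/L; x_c ≈ 143 km

At the critical point dD/dt = 0, so k_1 L₀ e^(−k_1 t) = k_r D. Substituting D(t) from the Streeter–Phelps equation and solving for t gives
t_c = ln[(k_r/k_1)(1 − D₀(k_r−k_1)/(k_1 L₀))] / (k_r−k_1).
Here k_r−k_1 = 0.5780 d⁻¹ and 1 − D₀(k_r−k_1)/(k_1 L₀) = 1 − 1.37×0.5780/(0.422×44.7) = 0.9580, so
t_c = ln(2.370 × 0.9580) / 0.5780 = 0.8199 / 0.5780 = 1.418 d.
L(t_c) = L₀ e^(−k_1 t_c) = 44.7 × 0.5496 = 24.57 mg/L, and at the critical point k_r D_c = k_1 L, so D_c = (0.422/1.00) × 24.57 = 10.37 mg/L.
x_c = v t_c = 1.17 m/s × 1.418 d × 86400 s/d = 143400 m ≈ 143 km.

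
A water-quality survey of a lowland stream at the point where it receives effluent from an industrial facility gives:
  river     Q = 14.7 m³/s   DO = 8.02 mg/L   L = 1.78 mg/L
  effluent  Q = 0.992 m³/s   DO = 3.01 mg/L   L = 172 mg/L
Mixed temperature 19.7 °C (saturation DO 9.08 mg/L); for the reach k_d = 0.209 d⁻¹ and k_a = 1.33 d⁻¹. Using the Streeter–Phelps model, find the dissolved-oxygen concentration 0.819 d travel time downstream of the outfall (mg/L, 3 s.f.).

Mixed DO = (14.7×8.02 + 0.992×3.01)/(14.7+0.992) = 120.9/15.69 = 7.703 mg/L.
Mixed L₀ = (14.7×1.78 + 0.992×172)/(15.69) = 196.8/15.69 = 12.54 mg/L.
Initial deficit D₀ = C_s − DO₀ = 9.08 − 7.703 = 1.377 mg/L.
D(0.819) = [0.209×12.54/(1.33−0.209)](e^(−0.209×0.819) − e^(−1.33×0.819)) + 1.377 e^(−1.33×0.819)
= 2.338 × (0.8427 − 0.3365) + 1.377 × 0.3365 = 1.647 mg/L.
DO = 9.08 − 1.647 = 7.433 mg/L.

DO ≈ 7.43 mg/L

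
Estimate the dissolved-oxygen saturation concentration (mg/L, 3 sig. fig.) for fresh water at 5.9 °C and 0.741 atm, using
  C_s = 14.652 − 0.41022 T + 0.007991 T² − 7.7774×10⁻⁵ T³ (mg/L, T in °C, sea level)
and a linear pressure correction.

At sea level: C_s = 14.652 − 0.41022×5.9 + 0.007991×5.9² − 7.7774×10⁻⁵×5.9³ = 12.49 mg/L.
Pressure correction: C_s' = 12.49 × 0.741 = 9.258 mg/L.

C_s ≈ 9.26 mg/L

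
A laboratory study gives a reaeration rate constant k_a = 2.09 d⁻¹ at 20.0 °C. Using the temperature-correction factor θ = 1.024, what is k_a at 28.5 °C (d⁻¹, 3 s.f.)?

k_a(T₂) = k_a(T₁) · θ^(T₂−T₁) = 2.09 × 1.024^(28.5−20.0)
= 2.09 × 1.024^8.50 = 2.09 × 1.223 = 2.557 d⁻¹.

k_a ≈ 2.56 d⁻¹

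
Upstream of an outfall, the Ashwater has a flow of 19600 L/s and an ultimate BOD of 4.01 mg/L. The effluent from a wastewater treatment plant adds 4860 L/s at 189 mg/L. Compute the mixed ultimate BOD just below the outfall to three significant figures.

Flow-weighted mixing: C = (Q_r C_r + Q_w C_w)/(Q_r + Q_w)
= (19600×4.01 + 4860×189)/(19600 + 4860) = 997100/24460 = 40.77 mg/L.

40.8 mg/L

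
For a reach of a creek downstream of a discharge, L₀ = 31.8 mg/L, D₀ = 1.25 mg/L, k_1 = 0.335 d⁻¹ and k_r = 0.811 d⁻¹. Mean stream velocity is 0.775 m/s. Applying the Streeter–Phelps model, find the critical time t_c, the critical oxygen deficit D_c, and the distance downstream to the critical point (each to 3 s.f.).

t_c ≈ 1.74 d; D_c ≈ 7.34 mg/L; x_c ≈ 116 km

t_c = [1/(k_r−k_1)] ln[(k_r/k_1)(1 − D₀(k_r−k_1)/(k_1 L₀))]
= [1/(0.811−0.335)] ln[(0.811/0.335)(1 − 1.25×0.4760/(0.335×31.8))]
= (1/0.4760) ln[2.421 × 0.9441] = 2.101 × ln(2.286) = 2.101 × 0.8267 = 1.737 d.
D_c = (k_1/k_r) L₀ e^(−k_1 t_c) = (0.335/0.811) × 31.8 × e^(−0.335×1.737) = 0.4131 × 31.8 × 0.5589 = 7.341 mg/L.
x_c = v t_c = 0.775 m/s × 1.737 d × 86400 s/d = 116300 m ≈ 116 km.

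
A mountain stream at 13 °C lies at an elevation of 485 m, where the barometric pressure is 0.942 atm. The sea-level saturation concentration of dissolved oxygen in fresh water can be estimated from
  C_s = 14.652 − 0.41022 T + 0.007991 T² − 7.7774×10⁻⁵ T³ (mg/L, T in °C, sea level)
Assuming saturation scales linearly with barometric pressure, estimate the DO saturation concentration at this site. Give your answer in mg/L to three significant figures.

At sea level: C_s = 14.652 − 0.41022×13 + 0.007991×13² − 7.7774×10⁻⁵×13³ = 10.50 mg/L.
Pressure correction: C_s' = 10.50 × 0.942 = 9.890 mg/L.

C_s ≈ 9.89 mg/L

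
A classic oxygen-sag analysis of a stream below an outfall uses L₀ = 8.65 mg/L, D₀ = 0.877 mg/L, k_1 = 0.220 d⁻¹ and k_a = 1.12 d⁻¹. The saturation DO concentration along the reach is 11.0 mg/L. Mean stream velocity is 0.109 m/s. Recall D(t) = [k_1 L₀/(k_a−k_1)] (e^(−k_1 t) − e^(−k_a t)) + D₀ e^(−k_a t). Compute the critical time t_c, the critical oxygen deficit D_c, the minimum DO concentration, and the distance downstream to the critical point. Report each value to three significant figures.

t_c ≈ 1.21 d; D_c ≈ 1.30 mg/L; min DO ≈ 9.70 mg/L; x_c ≈ 11.4 km

t_c = [1/(k_a−k_1)] ln[(k_a/k_1)(1 − D₀(k_a−k_1)/(k_1 L₀))]
= [1/(1.12−0.220)] ln[(1.12/0.220)(1 − 0.877×0.9000/(0.220×8.65))]
= (1/0.9000) ln[5.091 × 0.5852] = 1.111 × ln(2.979) = 1.111 × 1.092 = 1.213 d.
L(t_c) = L₀ e^(−k_1 t_c) = 8.65 × 0.7658 = 6.624 mg/L, and at the critical point k_a D_c = k_1 L, so D_c = (0.220/1.12) × 6.624 = 1.301 mg/L.
Minimum DO = C_s − D_c = 11.0 − 1.301 = 9.699 mg/L.
x_c = v t_c = 0.109 m/s × 1.213 d × 86400 s/d = 11420 m ≈ 11.4 km.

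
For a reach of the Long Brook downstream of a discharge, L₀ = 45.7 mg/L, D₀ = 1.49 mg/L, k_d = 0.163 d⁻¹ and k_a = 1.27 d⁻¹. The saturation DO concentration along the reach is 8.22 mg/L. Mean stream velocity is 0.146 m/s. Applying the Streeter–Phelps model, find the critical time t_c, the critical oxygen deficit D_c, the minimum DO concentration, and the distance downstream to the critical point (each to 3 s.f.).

With k_a/k_d = 7.791 and 1 − D₀(k_a−k_d)/(k_d L₀) = 0.7786,
t_c = ln(7.791 × 0.7786) / (1.27 − 0.163) = ln(6.066) / 1.107 = 1.803/1.107 = 1.628 d.
D_c = (k_d/k_a) L₀ e^(−k_d t_c) = (0.163/1.27) × 45.7 × e^(−0.163×1.628) = 0.1283 × 45.7 × 0.7669 = 4.498 mg/L.
Minimum DO = C_s − D_c = 8.22 − 4.498 = 3.722 mg/L.
x_c = v t_c = 0.146 m/s × 1.628 d × 86400 s/d = 20540 m ≈ 20.5 km.

t_c ≈ 1.63 d; D_c ≈ 4.50 mg/L; min DO ≈ 3.72 mg/L; x_c ≈ 20.5 km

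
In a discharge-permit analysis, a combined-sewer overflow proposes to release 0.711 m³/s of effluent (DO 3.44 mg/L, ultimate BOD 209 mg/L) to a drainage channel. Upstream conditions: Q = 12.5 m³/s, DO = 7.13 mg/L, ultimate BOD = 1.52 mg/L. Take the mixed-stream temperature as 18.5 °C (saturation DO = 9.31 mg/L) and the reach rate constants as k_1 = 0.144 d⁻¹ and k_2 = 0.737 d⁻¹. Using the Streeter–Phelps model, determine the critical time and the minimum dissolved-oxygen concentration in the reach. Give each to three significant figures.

Mixed DO = (12.5×7.13 + 0.711×3.44)/(12.5+0.711) = 91.57/13.21 = 6.931 mg/L.
Mixed L₀ = (12.5×1.52 + 0.711×209)/(13.21) = 167.6/13.21 = 12.69 mg/L.
Initial deficit D₀ = C_s − DO₀ = 9.31 − 6.931 = 2.379 mg/L.
t_c = (1/0.5930) ln[(0.737/0.144)(1 − 2.379×0.5930/(0.144×12.69))] = 1.686 × ln(1.166) = 0.2595 d.
D_c = (0.144/0.737) × 12.69 × e^(−0.144×0.2595) = 0.1954 × 12.69 × 0.9633 = 2.388 mg/L.
Minimum DO = 9.31 − 2.388 = 6.922 mg/L.

t_c ≈ 0.260 d; minimum DO ≈ 6.92 mg/L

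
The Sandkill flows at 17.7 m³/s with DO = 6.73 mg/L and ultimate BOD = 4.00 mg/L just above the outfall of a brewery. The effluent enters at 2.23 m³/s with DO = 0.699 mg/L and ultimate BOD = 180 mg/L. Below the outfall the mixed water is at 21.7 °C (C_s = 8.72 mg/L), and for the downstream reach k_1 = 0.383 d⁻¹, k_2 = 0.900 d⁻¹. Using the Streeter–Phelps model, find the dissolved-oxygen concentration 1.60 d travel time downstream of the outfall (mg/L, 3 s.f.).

Mixed DO = (17.7×6.73 + 2.23×0.699)/(17.7+2.23) = 120.7/19.93 = 6.055 mg/L.
Mixed L₀ = (17.7×4.00 + 2.23×180)/(19.93) = 472.2/19.93 = 23.69 mg/L.
Initial deficit D₀ = C_s − DO₀ = 8.72 − 6.055 = 2.665 mg/L.
D(1.60) = [0.383×23.69/(0.900−0.383)](e^(−0.383×1.60) − e^(−0.900×1.60)) + 2.665 e^(−0.900×1.60)
= 17.55 × (0.5418 − 0.2369) + 2.665 × 0.2369 = 5.983 mg/L.
DO = 8.72 − 5.983 = 2.737 mg/L.

DO ≈ 2.74 mg/L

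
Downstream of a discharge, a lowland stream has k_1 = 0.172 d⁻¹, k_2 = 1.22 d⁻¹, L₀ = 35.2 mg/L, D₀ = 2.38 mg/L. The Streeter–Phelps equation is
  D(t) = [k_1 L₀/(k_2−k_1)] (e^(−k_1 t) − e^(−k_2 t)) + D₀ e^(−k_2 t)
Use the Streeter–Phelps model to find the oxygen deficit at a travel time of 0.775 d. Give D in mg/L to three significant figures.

D ≈ 3.74 mg/L

k_1 L₀/(k_2−k_1) = 0.172×35.2/(1.22−0.172) = 6.054/1.048 = 5.777 mg/L.
e^(−k_1 t) = e^(−0.172×0.7750) = 0.8752; e^(−k_2 t) = e^(−1.22×0.7750) = 0.3885.
D = 5.777 × (0.8752 − 0.3885) + 2.38 × 0.3885 = 2.812 + 0.9246 = 3.736 mg/L.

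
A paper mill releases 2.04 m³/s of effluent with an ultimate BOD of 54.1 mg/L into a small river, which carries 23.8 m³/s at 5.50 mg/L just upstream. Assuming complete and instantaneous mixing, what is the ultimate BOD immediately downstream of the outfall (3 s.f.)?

9.34 mg/L

Flow-weighted mixing: C = (Q_r C_r + Q_w C_w)/(Q_r + Q_w)
= (23.8×5.50 + 2.04×54.1)/(23.8 + 2.04) = 241.3/25.84 = 9.337 mg/L.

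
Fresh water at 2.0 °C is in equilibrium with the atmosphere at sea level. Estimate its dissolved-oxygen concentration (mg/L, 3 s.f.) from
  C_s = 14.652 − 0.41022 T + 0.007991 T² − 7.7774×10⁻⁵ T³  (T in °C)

C_s ≈ 13.9 mg/L

C_s = 14.652 − 0.41022×2.0 + 0.007991×2.0² − 7.7774×10⁻⁵×2.0³ = 13.86 mg/L.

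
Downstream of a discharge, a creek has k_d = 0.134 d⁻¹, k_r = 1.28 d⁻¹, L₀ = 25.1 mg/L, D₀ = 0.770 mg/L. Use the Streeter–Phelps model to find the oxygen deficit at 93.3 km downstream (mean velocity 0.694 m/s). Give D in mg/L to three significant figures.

Travel time t = x/v = 93.3 km / (0.694 m/s) = 93300 m / 0.694 m/s = 134400 s = 1.556 d.
k_d L₀/(k_r−k_d) = 0.134×25.1/(1.28−0.134) = 3.363/1.146 = 2.935 mg/L.
e^(−k_d t) = e^(−0.134×1.556) = 0.8118; e^(−k_r t) = e^(−1.28×1.556) = 0.1365.
D = 2.935 × (0.8118 − 0.1365) + 0.770 × 0.1365 = 1.982 + 0.1051 = 2.087 mg/L.

D ≈ 2.09 mg/L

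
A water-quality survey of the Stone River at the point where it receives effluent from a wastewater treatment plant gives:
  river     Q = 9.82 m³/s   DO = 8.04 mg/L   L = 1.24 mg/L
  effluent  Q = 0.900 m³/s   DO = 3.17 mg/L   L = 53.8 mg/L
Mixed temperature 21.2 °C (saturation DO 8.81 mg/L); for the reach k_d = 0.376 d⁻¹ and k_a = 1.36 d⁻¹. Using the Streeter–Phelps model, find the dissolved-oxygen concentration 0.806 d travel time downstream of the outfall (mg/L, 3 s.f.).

DO ≈ 7.54 mg/L

Mixed DO = (9.82×8.04 + 0.900×3.17)/(9.82+0.900) = 81.81/10.72 = 7.631 mg/L.
Mixed L₀ = (9.82×1.24 + 0.900×53.8)/(10.72) = 60.60/10.72 = 5.653 mg/L.
Initial deficit D₀ = C_s − DO₀ = 8.81 − 7.631 = 1.179 mg/L.
D(0.806) = [0.376×5.653/(1.36−0.376)](e^(−0.376×0.806) − e^(−1.36×0.806)) + 1.179 e^(−1.36×0.806)
= 2.160 × (0.7386 − 0.3342) + 1.179 × 0.3342 = 1.267 mg/L.
DO = 8.81 − 1.267 = 7.543 mg/L.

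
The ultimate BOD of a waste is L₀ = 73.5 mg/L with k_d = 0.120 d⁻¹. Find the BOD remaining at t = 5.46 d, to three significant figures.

L_t = L₀ e^(−k_d t) = 73.5 × e^(−0.120×5.46) = 73.5 × 0.5193 = 38.17 mg/L.

L ≈ 38.2 mg/L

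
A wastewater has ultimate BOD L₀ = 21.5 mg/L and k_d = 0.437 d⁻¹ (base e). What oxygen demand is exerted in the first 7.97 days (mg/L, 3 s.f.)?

y_t = L₀(1 − e^(−k_d t)) = 21.5 × (1 − e^(−0.437×7.97))
= 21.5 × (1 − 0.03072) = 21.5 × 0.9693 = 20.84 mg/L.

y ≈ 20.8 mg/L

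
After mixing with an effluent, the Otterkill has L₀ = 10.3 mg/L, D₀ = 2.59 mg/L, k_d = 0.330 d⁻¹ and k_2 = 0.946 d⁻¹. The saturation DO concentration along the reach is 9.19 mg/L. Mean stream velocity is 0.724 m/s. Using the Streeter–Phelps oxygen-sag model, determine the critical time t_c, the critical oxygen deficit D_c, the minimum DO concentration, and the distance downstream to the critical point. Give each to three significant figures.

t_c ≈ 0.681 d; D_c ≈ 2.87 mg/L; min DO ≈ 6.32 mg/L; x_c ≈ 42.6 km

t_c = [1/(k_2−k_d)] ln[(k_2/k_d)(1 − D₀(k_2−k_d)/(k_d L₀))]
= [1/(0.946−0.330)] ln[(0.946/0.330)(1 − 2.59×0.6160/(0.330×10.3))]
= (1/0.6160) ln[2.867 × 0.5306] = 1.623 × ln(1.521) = 1.623 × 0.4194 = 0.6809 d.
L(t_c) = L₀ e^(−k_d t_c) = 10.3 × 0.7988 = 8.227 mg/L, and at the critical point k_2 D_c = k_d L, so D_c = (0.330/0.946) × 8.227 = 2.870 mg/L.
Minimum DO = C_s − D_c = 9.19 − 2.870 = 6.320 mg/L.
x_c = v t_c = 0.724 m/s × 0.6809 d × 86400 s/d = 42590 m ≈ 42.6 km.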